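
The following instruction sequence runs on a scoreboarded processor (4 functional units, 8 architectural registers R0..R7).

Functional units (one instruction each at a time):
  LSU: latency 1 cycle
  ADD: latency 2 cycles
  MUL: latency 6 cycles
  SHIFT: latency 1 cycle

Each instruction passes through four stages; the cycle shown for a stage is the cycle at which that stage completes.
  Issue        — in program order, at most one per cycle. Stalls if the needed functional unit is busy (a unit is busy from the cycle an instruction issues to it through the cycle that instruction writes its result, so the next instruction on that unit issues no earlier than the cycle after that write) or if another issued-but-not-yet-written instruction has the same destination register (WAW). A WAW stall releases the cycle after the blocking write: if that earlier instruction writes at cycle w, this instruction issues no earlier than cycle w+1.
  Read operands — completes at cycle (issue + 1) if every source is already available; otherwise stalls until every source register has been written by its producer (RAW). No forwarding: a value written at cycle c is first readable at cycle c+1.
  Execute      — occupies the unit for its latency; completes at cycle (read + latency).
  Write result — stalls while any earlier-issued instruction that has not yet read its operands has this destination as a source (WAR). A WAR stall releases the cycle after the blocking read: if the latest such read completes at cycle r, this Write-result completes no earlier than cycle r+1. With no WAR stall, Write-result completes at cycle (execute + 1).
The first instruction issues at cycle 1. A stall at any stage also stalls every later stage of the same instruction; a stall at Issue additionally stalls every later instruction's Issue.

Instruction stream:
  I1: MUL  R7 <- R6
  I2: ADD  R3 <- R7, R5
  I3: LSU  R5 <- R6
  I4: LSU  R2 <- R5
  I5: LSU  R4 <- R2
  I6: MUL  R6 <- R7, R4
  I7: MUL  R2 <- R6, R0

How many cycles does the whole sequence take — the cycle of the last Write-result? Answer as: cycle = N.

cycle = 36

[I1] 1/2/8/9
[I2] 2/10/12/13  (RAW R7: wait I1 write@9)
[I3] 3/4/5/11  (WAR R5: wait I2 read@10)
[I4] 12/13/14/15  (struct: LSU busy until I3 writes@11)
[I5] 16/17/18/19  (struct: LSU busy until I4 writes@15)
[I6] 17/20/26/27  (RAW R4: wait I5 write@19)
[I7] 28/29/35/36  (struct: MUL busy until I6 writes@27)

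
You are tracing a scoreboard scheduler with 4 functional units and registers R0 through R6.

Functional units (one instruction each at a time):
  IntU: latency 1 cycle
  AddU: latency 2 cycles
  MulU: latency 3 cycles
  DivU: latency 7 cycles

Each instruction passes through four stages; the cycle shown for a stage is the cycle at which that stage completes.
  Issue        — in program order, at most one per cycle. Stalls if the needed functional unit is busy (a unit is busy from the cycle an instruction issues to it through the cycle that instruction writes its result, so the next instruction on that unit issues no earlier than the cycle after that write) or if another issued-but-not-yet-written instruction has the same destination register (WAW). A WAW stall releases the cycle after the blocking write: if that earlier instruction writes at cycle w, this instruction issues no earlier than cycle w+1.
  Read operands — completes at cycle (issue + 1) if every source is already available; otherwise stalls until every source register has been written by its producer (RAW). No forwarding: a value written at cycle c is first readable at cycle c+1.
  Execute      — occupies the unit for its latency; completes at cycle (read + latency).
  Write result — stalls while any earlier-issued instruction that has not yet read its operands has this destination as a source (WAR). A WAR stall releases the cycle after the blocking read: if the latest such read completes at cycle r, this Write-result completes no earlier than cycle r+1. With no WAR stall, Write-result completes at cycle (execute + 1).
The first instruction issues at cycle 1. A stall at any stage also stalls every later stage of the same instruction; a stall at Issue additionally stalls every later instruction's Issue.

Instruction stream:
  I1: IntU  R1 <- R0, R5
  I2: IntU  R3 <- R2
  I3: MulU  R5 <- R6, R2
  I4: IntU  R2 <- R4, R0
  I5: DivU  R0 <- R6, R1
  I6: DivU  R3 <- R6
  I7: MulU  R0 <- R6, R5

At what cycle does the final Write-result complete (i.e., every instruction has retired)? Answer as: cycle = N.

cycle = 29

  I1 | 1 | 2 | 3 | 4
  I2 | 5 | 6 | 7 | 8   struct: IntU busy until I1 writes@4
  I3 | 6 | 7 | 10 | 11
  I4 | 9 | 10 | 11 | 12   struct: IntU busy until I2 writes@8
  I5 | 10 | 11 | 18 | 19
  I6 | 20 | 21 | 28 | 29   struct: DivU busy until I5 writes@19
  I7 | 21 | 22 | 25 | 26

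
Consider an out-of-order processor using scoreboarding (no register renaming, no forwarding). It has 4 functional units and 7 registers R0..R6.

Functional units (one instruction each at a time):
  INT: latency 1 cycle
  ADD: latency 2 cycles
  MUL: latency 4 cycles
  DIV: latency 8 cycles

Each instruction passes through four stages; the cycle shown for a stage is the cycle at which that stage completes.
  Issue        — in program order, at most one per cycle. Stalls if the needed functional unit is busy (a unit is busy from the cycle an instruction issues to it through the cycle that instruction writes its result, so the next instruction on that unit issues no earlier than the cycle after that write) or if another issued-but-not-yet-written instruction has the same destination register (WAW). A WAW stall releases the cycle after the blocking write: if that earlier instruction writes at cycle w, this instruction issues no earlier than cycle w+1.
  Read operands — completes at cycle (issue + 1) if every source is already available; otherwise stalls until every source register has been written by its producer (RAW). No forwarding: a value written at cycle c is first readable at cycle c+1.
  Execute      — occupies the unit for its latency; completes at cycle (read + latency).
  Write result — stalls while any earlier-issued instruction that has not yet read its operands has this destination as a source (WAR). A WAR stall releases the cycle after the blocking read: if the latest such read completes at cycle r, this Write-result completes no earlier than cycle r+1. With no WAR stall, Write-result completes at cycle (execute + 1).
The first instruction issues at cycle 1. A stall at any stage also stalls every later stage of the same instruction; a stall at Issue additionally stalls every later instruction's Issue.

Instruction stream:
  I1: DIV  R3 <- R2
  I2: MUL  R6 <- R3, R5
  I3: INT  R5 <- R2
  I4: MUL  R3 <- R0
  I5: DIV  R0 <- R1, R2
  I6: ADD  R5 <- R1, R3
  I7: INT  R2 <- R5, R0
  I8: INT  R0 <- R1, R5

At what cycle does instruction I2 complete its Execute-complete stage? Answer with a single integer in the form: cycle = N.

I1  is:1  ro:2  ex:10  wr:11
I2  is:2  ro:12  ex:16  wr:17  — RAW R3: wait I1 write@11
I3  is:3  ro:4  ex:5  wr:13  — WAR R5: wait I2 read@12
I4  is:18  ro:19  ex:23  wr:24  — struct: MUL busy until I2 writes@17
I5  is:19  ro:20  ex:28  wr:29
I6  is:20  ro:25  ex:27  wr:28  — RAW R3: wait I4 write@24
I7  is:21  ro:30  ex:31  wr:32  — RAW R0: wait I5 write@29
I8  is:33  ro:34  ex:35  wr:36  — struct: INT busy until I7 writes@32

cycle = 16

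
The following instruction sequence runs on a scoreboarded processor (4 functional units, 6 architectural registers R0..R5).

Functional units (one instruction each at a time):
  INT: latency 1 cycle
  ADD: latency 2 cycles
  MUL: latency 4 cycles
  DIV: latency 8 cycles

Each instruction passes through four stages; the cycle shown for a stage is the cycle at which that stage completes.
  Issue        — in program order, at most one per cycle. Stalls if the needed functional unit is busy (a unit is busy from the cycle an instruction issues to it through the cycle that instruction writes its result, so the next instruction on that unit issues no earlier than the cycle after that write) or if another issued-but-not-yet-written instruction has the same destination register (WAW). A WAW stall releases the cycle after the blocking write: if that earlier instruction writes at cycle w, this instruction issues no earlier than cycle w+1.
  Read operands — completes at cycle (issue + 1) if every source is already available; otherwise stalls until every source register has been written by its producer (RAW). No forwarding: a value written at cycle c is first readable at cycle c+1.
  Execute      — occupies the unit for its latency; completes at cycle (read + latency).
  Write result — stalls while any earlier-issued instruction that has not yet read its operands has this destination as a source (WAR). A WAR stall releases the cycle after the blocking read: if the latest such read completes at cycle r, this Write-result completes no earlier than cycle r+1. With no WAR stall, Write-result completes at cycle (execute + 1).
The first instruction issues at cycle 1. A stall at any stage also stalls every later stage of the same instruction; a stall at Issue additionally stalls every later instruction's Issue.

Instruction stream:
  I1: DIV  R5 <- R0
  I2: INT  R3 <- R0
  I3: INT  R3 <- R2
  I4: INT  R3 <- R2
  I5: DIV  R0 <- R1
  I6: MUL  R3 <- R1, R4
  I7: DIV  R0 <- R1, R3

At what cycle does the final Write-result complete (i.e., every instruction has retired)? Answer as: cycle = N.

1) issue 1, read 2, done 10, write 11
2) issue 2, read 3, done 4, write 5
3) issue 6, read 7, done 8, write 9  <struct: INT busy until I2 writes@5>
4) issue 10, read 11, done 12, write 13  <struct: INT busy until I3 writes@9>
5) issue 12, read 13, done 21, write 22  <struct: DIV busy until I1 writes@11>
6) issue 14, read 15, done 19, write 20  <WAW R3: wait I4 write@13>
7) issue 23, read 24, done 32, write 33  <struct: DIV busy until I5 writes@22>

cycle = 33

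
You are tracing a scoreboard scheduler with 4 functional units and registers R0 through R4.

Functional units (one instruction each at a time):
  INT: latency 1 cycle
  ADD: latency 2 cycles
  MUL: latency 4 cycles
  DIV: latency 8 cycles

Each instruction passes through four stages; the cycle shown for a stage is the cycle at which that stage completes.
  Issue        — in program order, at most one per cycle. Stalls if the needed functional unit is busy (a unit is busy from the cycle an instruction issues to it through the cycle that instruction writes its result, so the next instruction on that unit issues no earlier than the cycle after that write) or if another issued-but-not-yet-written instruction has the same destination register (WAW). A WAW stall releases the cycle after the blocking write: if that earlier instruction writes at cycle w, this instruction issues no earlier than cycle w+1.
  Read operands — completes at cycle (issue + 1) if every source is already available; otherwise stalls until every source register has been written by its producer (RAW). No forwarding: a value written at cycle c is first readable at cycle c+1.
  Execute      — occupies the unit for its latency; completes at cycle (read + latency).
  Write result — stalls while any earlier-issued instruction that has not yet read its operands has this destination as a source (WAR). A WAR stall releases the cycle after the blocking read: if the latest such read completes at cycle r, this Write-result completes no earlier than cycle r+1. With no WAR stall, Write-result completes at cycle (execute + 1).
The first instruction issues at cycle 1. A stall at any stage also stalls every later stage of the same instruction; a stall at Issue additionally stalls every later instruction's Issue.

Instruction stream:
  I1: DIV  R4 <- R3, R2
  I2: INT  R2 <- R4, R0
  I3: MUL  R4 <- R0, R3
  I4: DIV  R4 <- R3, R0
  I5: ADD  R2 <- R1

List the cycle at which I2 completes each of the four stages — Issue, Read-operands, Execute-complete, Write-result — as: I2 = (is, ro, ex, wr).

I2 = (2, 12, 13, 14)

t=1  issue I1 (DIV)
t=2  I1 read-ops, issue I2 (INT)
t=10  I1 finished on DIV
t=11  I1→R4
t=12  I2 read-ops, issue I3 (MUL)
t=13  I2 finished on INT, I3 read-ops
t=14  I2→R2
t=17  I3 finished on MUL
t=18  I3→R4
t=19  issue I4 (DIV)
t=20  I4 read-ops, issue I5 (ADD)
t=21  I5 read-ops
t=23  I5 finished on ADD
t=24  I5→R2
t=28  I4 finished on DIV
t=29  I4→R4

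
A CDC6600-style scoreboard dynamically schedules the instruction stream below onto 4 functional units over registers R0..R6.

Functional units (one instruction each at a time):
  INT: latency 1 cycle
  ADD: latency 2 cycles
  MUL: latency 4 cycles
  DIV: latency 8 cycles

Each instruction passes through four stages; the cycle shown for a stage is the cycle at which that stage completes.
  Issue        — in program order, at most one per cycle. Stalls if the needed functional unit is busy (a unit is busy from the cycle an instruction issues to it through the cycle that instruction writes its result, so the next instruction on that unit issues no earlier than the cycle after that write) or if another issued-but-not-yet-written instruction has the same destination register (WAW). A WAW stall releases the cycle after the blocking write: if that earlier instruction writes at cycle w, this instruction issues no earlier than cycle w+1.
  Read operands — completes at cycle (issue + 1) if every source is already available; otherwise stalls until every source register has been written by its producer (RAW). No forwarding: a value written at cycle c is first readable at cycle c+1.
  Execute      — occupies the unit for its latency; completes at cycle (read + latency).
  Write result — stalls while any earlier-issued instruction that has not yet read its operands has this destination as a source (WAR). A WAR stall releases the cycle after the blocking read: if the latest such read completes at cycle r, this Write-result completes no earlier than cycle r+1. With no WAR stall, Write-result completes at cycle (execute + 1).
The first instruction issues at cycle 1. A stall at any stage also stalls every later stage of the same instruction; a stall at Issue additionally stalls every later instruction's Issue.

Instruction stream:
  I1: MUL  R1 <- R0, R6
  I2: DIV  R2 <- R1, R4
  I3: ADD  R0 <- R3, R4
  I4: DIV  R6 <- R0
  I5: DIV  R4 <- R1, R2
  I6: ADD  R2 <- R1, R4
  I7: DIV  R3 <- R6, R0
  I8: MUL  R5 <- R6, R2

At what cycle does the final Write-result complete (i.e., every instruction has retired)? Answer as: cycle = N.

cycle = 50

[1] issue I1 (MUL)
[2] I1 read-ops, issue I2 (DIV)
[3] issue I3 (ADD)
[4] I3 read-ops
[6] I1 finished on MUL, I3 finished on ADD
[7] I1→R1, I3→R0
[8] I2 read-ops
[16] I2 finished on DIV
[17] I2→R2
[18] issue I4 (DIV)
[19] I4 read-ops
[27] I4 finished on DIV
[28] I4→R6
[29] issue I5 (DIV)
[30] I5 read-ops, issue I6 (ADD)
[38] I5 finished on DIV
[39] I5→R4
[40] I6 read-ops, issue I7 (DIV)
[41] I7 read-ops, issue I8 (MUL)
[42] I6 finished on ADD
[43] I6→R2
[44] I8 read-ops
[48] I8 finished on MUL
[49] I7 finished on DIV, I8→R5
[50] I7→R3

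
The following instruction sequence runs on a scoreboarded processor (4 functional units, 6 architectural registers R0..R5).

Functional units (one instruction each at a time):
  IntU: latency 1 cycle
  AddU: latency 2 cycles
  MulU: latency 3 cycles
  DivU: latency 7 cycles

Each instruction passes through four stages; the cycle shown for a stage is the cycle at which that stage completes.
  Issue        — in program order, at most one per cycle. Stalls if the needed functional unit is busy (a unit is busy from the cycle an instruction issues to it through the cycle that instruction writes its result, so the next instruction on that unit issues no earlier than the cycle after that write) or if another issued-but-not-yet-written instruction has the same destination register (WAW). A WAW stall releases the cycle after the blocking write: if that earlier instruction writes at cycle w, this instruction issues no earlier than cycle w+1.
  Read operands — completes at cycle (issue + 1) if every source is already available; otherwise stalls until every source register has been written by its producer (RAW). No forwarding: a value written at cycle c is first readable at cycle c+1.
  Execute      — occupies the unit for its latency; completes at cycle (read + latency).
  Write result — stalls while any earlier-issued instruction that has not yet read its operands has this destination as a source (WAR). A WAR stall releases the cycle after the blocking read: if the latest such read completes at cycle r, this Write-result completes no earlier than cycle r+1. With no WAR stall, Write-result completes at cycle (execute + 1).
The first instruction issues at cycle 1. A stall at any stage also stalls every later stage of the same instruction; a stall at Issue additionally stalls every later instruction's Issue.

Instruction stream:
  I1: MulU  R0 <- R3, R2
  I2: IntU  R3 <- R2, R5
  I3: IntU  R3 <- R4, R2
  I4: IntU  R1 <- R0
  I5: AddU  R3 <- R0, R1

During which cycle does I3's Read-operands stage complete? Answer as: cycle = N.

cycle = 7

[I1] 1/2/5/6
[I2] 2/3/4/5
[I3] 6/7/8/9  (struct: IntU busy until I2 writes@5)
[I4] 10/11/12/13  (struct: IntU busy until I3 writes@9)
[I5] 11/14/16/17  (RAW R1: wait I4 write@13)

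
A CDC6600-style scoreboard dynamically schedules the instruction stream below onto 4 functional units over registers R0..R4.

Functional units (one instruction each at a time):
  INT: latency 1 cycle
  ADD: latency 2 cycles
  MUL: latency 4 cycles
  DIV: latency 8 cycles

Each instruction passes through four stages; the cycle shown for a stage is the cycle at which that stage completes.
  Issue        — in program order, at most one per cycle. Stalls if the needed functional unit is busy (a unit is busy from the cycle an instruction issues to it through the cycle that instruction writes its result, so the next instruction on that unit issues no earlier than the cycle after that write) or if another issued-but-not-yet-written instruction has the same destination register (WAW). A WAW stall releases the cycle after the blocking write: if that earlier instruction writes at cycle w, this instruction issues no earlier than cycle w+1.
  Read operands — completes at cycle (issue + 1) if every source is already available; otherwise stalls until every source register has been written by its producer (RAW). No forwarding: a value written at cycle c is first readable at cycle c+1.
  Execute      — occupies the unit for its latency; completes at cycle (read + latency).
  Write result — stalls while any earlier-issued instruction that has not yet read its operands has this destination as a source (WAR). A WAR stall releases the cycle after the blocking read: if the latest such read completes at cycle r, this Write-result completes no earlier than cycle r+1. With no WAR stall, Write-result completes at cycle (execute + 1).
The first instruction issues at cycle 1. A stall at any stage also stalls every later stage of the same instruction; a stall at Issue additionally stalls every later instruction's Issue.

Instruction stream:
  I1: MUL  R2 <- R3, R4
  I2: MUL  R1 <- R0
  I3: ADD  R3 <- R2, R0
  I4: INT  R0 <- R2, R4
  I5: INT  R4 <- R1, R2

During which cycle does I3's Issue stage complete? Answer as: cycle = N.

1) issue 1, read 2, done 6, write 7
2) issue 8, read 9, done 13, write 14  <struct: MUL busy until I1 writes@7>
3) issue 9, read 10, done 12, write 13
4) issue 10, read 11, done 12, write 13
5) issue 14, read 15, done 16, write 17  <struct: INT busy until I4 writes@13>

cycle = 9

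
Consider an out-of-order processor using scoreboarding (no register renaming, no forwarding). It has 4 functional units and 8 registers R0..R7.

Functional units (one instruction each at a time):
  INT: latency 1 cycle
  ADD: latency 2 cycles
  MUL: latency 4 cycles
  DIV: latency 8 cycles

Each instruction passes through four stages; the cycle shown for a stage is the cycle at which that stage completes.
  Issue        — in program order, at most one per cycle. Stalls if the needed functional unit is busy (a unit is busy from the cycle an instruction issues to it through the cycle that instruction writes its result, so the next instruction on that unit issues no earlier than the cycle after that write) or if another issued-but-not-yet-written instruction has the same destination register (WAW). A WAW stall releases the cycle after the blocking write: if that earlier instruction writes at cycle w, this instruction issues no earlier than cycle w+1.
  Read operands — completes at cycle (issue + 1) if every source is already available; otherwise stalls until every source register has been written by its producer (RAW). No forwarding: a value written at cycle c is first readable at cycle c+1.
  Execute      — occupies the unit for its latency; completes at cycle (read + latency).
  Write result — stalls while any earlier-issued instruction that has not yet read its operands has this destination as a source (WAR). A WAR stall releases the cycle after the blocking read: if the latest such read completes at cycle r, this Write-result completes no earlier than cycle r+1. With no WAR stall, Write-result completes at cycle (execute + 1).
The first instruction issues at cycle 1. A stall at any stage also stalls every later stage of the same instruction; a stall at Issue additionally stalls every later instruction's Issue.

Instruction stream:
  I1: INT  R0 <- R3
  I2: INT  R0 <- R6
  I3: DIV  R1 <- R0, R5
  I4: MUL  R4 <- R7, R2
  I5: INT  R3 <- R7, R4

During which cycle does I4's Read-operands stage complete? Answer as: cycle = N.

I1 -> (1, 2, 3, 4)
I2 -> (5, 6, 7, 8)  // struct: INT busy until I1 writes@4
I3 -> (6, 9, 17, 18)  // RAW R0: wait I2 write@8
I4 -> (7, 8, 12, 13)
I5 -> (9, 14, 15, 16)  // struct: INT busy until I2 writes@8, RAW R4: wait I4 write@13

cycle = 8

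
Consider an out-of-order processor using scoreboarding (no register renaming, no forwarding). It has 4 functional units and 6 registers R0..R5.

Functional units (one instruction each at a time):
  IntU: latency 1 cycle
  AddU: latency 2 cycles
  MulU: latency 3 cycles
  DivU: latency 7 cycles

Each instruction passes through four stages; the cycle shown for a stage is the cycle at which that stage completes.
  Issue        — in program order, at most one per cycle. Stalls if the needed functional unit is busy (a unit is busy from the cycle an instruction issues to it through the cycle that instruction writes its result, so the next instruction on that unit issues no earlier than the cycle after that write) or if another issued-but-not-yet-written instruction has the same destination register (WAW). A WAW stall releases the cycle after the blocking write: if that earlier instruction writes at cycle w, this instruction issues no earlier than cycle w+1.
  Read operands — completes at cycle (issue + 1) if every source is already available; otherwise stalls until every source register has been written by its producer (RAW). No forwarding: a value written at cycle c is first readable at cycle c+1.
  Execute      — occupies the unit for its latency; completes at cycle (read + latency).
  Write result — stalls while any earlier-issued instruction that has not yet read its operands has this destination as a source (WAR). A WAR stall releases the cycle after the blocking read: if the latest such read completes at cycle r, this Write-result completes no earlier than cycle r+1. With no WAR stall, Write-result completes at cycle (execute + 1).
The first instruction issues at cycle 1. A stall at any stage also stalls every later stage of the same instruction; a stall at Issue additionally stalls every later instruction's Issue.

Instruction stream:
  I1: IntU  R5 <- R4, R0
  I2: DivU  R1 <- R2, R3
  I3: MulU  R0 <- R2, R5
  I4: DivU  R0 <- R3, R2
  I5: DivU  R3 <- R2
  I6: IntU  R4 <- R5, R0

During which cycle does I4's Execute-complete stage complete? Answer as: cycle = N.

cycle = 20

c1: I1→IntU
c2: I1 RO | I2→DivU
c3: I1 EX | I2 RO | I3→MulU
c4: I1 WR R5
c5: I3 RO
c8: I3 EX
c9: I3 WR R0
c10: I2 EX
c11: I2 WR R1
c12: I4→DivU
c13: I4 RO
c20: I4 EX
c21: I4 WR R0
c22: I5→DivU
c23: I5 RO | I6→IntU
c24: I6 RO
c25: I6 EX
c26: I6 WR R4
c30: I5 EX
c31: I5 WR R3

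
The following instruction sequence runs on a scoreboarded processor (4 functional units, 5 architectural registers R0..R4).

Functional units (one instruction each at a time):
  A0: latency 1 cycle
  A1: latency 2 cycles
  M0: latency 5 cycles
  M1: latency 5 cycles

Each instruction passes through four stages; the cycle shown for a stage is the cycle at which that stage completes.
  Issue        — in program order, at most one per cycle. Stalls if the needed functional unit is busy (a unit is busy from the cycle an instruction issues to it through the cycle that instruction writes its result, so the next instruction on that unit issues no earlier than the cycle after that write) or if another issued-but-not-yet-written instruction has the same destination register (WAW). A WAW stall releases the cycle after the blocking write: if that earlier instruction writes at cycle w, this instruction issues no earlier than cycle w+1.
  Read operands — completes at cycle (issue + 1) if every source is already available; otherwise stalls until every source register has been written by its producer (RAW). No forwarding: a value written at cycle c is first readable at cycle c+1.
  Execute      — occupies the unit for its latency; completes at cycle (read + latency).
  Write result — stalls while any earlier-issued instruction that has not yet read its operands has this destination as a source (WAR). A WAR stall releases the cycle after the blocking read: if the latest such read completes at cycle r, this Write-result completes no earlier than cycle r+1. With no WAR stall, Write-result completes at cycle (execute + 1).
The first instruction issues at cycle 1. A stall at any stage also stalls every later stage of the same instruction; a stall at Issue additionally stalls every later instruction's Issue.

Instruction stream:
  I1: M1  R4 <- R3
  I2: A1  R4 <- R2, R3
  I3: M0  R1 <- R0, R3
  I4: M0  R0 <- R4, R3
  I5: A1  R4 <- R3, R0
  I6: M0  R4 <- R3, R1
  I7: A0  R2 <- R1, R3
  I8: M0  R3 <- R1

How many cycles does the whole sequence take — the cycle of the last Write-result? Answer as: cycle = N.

cycle = 45

t=1  issue I1 (M1)
t=2  I1 read-ops
t=7  I1 finished on M1
t=8  I1→R4
t=9  issue I2 (A1)
t=10  I2 read-ops; issue I3 (M0)
t=11  I3 read-ops
t=12  I2 finished on A1
t=13  I2→R4
t=16  I3 finished on M0
t=17  I3→R1
t=18  issue I4 (M0)
t=19  I4 read-ops; issue I5 (A1)
t=24  I4 finished on M0
t=25  I4→R0
t=26  I5 read-ops
t=28  I5 finished on A1
t=29  I5→R4
t=30  issue I6 (M0)
t=31  I6 read-ops; issue I7 (A0)
t=32  I7 read-ops
t=33  I7 finished on A0
t=34  I7→R2
t=36  I6 finished on M0
t=37  I6→R4
t=38  issue I8 (M0)
t=39  I8 read-ops
t=44  I8 finished on M0
t=45  I8→R3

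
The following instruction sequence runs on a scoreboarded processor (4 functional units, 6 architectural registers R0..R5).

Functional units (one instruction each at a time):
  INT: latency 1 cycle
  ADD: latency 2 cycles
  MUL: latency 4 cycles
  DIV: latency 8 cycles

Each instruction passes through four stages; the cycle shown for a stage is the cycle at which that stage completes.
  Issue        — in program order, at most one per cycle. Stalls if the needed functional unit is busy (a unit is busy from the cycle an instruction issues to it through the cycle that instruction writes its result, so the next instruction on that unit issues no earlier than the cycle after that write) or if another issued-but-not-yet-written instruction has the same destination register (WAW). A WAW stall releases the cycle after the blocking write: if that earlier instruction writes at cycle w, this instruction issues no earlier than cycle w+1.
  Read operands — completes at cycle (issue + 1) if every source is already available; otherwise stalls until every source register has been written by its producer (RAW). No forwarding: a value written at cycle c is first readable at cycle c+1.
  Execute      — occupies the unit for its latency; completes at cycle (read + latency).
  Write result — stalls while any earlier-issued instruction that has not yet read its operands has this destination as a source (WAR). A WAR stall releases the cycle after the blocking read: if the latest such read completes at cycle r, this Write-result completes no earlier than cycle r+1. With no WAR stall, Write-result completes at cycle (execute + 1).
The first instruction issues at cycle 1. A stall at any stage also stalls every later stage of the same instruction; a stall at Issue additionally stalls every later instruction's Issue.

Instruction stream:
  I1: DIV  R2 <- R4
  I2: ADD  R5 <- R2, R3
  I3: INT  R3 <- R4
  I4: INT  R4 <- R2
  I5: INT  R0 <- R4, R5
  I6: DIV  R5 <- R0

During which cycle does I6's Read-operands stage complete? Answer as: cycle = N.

I1  is:1  ro:2  ex:10  wr:11
I2  is:2  ro:12  ex:14  wr:15  — RAW R2: wait I1 write@11
I3  is:3  ro:4  ex:5  wr:13  — WAR R3: wait I2 read@12
I4  is:14  ro:15  ex:16  wr:17  — struct: INT busy until I3 writes@13
I5  is:18  ro:19  ex:20  wr:21  — struct: INT busy until I4 writes@17
I6  is:19  ro:22  ex:30  wr:31  — RAW R0: wait I5 write@21

cycle = 22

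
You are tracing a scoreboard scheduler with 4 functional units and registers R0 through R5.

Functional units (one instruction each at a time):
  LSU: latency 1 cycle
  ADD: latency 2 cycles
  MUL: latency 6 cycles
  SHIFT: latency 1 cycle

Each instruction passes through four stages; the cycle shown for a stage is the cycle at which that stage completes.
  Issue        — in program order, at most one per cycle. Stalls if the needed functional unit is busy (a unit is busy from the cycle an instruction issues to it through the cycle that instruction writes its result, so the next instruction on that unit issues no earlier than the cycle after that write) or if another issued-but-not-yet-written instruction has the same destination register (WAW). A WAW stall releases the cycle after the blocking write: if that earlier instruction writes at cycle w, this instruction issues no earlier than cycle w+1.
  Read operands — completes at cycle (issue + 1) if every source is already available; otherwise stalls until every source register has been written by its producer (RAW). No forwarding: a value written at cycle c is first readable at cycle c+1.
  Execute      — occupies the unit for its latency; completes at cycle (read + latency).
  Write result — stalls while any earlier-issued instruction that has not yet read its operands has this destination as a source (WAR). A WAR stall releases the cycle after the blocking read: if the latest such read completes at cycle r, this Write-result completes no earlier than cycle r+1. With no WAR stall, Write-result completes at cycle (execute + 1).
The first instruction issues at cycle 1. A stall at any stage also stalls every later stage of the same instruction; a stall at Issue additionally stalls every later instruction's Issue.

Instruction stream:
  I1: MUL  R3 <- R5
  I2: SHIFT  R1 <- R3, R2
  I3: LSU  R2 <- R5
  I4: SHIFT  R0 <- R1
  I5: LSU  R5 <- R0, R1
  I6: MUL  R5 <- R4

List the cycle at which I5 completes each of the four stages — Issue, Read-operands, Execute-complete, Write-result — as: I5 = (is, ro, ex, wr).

cycle 1: I1→MUL
cycle 2: I1 RO, I2→SHIFT
cycle 3: I3→LSU
cycle 4: I3 RO
cycle 5: I3 EX
cycle 8: I1 EX
cycle 9: I1 WR R3
cycle 10: I2 RO
cycle 11: I2 EX, I3 WR R2
cycle 12: I2 WR R1
cycle 13: I4→SHIFT
cycle 14: I4 RO, I5→LSU
cycle 15: I4 EX
cycle 16: I4 WR R0
cycle 17: I5 RO
cycle 18: I5 EX
cycle 19: I5 WR R5
cycle 20: I6→MUL
cycle 21: I6 RO
cycle 27: I6 EX
cycle 28: I6 WR R5

I5 = (14, 17, 18, 19)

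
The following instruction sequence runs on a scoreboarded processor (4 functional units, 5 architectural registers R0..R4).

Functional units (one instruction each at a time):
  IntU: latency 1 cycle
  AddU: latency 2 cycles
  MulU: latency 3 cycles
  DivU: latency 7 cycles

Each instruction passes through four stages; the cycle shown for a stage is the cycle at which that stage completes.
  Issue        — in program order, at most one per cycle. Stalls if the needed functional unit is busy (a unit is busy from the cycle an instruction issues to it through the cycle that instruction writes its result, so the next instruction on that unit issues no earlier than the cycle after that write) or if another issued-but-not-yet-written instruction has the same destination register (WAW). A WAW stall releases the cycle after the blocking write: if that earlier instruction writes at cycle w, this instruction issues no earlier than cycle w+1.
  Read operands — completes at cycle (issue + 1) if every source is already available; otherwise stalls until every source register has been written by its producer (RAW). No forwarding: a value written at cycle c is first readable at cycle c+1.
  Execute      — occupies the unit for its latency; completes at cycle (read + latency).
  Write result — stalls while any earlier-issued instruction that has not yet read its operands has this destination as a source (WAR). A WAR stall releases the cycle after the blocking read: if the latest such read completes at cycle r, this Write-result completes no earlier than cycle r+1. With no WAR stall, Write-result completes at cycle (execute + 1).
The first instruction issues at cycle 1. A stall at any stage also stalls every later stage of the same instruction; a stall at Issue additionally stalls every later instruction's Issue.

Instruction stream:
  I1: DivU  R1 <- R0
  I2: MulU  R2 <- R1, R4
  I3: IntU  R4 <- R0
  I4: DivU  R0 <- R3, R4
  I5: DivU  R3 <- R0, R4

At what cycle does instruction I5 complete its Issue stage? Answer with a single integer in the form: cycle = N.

[1] I1 dispatched to DivU
[2] I1 operands ready · I2 dispatched to MulU
[3] I3 dispatched to IntU
[4] I3 operands ready
[5] I3 complete
[9] I1 complete
[10] R1←I1
[11] I2 operands ready · I4 dispatched to DivU
[12] R4←I3
[13] I4 operands ready
[14] I2 complete
[15] R2←I2
[20] I4 complete
[21] R0←I4
[22] I5 dispatched to DivU
[23] I5 operands ready
[30] I5 complete
[31] R3←I5

cycle = 22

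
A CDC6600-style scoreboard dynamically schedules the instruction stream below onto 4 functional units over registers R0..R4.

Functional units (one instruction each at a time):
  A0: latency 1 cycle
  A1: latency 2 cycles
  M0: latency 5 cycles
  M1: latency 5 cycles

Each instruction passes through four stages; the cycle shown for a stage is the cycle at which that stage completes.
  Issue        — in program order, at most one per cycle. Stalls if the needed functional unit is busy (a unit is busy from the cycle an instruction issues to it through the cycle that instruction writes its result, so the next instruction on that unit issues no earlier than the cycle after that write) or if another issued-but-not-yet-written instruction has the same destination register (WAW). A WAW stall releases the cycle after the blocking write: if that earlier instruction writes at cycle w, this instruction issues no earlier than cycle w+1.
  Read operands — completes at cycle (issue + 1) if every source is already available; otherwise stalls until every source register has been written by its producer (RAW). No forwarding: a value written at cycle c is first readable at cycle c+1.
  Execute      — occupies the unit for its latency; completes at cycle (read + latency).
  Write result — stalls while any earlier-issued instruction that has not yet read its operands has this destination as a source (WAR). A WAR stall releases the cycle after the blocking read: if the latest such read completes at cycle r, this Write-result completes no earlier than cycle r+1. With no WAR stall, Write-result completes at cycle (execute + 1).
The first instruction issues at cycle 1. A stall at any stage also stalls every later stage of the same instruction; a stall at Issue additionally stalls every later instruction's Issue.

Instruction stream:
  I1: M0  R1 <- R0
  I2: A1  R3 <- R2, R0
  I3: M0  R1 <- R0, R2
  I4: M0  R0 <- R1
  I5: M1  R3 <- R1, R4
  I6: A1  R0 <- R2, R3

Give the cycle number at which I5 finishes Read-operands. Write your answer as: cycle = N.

[I1] 1/2/7/8
[I2] 2/3/5/6
[I3] 9/10/15/16  (struct: M0 busy until I1 writes@8)
[I4] 17/18/23/24  (struct: M0 busy until I3 writes@16)
[I5] 18/19/24/25
[I6] 25/26/28/29  (WAW R0: wait I4 write@24)

cycle = 19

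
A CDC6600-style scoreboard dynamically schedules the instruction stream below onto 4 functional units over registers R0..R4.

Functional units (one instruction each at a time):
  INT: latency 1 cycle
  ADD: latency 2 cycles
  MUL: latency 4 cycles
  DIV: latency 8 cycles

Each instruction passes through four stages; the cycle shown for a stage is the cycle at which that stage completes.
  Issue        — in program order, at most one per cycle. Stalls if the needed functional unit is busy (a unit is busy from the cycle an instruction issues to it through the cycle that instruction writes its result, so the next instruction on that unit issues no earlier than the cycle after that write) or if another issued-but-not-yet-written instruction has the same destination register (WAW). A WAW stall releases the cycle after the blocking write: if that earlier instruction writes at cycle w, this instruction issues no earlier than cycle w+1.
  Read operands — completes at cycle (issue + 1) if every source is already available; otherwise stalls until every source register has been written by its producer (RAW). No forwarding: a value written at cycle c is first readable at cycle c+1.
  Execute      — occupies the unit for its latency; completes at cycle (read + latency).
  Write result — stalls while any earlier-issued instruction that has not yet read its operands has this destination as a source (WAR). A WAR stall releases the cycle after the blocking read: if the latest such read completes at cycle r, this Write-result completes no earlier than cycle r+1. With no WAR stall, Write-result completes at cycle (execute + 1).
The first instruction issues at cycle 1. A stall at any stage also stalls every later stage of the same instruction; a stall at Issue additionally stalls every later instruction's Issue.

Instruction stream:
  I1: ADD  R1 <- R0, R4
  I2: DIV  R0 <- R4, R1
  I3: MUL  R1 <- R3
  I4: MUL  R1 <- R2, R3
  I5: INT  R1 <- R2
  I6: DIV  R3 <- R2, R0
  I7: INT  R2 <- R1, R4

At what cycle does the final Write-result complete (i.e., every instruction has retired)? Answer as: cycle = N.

cycle 1: I1 issues→ADD
cycle 2: I1 reads, I2 issues→DIV
cycle 4: I1 exec-done
cycle 5: I1 writes R1
cycle 6: I2 reads, I3 issues→MUL
cycle 7: I3 reads
cycle 11: I3 exec-done
cycle 12: I3 writes R1
cycle 13: I4 issues→MUL
cycle 14: I2 exec-done, I4 reads
cycle 15: I2 writes R0
cycle 18: I4 exec-done
cycle 19: I4 writes R1
cycle 20: I5 issues→INT
cycle 21: I5 reads, I6 issues→DIV
cycle 22: I5 exec-done, I6 reads
cycle 23: I5 writes R1
cycle 24: I7 issues→INT
cycle 25: I7 reads
cycle 26: I7 exec-done
cycle 27: I7 writes R2
cycle 30: I6 exec-done
cycle 31: I6 writes R3

cycle = 31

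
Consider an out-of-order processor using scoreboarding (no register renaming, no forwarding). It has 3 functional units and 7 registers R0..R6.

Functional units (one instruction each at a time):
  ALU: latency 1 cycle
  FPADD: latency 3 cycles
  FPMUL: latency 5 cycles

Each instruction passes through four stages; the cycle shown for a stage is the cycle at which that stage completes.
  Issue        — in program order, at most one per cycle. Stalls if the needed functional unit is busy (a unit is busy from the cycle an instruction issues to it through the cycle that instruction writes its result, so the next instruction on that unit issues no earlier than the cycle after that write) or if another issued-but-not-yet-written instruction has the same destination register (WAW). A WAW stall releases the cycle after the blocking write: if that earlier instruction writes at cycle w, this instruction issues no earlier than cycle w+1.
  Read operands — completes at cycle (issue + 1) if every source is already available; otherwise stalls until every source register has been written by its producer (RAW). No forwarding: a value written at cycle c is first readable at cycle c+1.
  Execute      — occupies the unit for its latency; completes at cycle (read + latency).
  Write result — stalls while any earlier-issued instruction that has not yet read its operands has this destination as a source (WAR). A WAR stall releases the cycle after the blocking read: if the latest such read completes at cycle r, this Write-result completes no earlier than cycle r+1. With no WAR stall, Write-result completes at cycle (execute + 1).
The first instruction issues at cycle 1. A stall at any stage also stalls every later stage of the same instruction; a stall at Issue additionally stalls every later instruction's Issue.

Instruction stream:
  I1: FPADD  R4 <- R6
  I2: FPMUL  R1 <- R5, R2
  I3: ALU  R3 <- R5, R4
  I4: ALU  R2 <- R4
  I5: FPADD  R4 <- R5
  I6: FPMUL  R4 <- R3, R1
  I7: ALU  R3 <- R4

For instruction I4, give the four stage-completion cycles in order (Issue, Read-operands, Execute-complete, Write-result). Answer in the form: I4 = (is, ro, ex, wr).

  I1 | 1 | 2 | 5 | 6
  I2 | 2 | 3 | 8 | 9
  I3 | 3 | 7 | 8 | 9   RAW R4: wait I1 write@6
  I4 | 10 | 11 | 12 | 13   struct: ALU busy until I3 writes@9
  I5 | 11 | 12 | 15 | 16
  I6 | 17 | 18 | 23 | 24   WAW R4: wait I5 write@16
  I7 | 18 | 25 | 26 | 27   RAW R4: wait I6 write@24

I4 = (10, 11, 12, 13)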